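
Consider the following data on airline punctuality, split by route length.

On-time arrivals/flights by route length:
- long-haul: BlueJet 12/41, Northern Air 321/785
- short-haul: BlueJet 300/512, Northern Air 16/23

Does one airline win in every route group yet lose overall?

Long-haul: BlueJet 12/41 = 29.3%, Northern Air 321/785 = 40.9% → Northern Air
Short-haul: BlueJet 300/512 = 58.6%, Northern Air 16/23 = 69.6% → Northern Air
Overall: BlueJet 312/553 = 56.4%, Northern Air 337/808 = 41.7% → BlueJet
Northern Air wins each route group but BlueJet wins overall — the comparison reverses. Northern Air's flights skew toward long-haul, which has a lower base rate.

Yes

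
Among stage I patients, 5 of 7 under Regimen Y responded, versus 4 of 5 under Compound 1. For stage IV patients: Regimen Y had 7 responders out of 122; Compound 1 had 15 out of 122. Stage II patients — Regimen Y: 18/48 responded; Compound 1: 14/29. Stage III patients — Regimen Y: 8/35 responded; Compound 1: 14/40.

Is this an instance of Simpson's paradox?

No

Stage I: Regimen Y 5/7 = 71.4%, Compound 1 4/5 = 80.0% → Compound 1
Stage IV: Regimen Y 7/122 = 5.7%, Compound 1 15/122 = 12.3% → Compound 1
Stage II: Regimen Y 18/48 = 37.5%, Compound 1 14/29 = 48.3% → Compound 1
Stage III: Regimen Y 8/35 = 22.9%, Compound 1 14/40 = 35.0% → Compound 1
Overall: Regimen Y 38/212 = 17.9%, Compound 1 47/196 = 24.0% → Compound 1
Compound 1 wins overall and in every disease group — no reversal.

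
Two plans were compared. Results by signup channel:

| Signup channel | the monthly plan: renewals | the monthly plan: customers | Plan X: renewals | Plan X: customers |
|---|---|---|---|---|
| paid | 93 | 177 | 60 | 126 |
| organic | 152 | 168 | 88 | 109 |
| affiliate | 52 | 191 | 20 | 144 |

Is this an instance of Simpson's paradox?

No

Paid: the monthly plan 93/177 = 52.5%, Plan X 60/126 = 47.6% → the monthly plan
Organic: the monthly plan 152/168 = 90.5%, Plan X 88/109 = 80.7% → the monthly plan
Affiliate: the monthly plan 52/191 = 27.2%, Plan X 20/144 = 13.9% → the monthly plan
Overall: the monthly plan 297/536 = 55.4%, Plan X 168/379 = 44.3% → the monthly plan
The monthly plan wins overall and in every signup group — no reversal.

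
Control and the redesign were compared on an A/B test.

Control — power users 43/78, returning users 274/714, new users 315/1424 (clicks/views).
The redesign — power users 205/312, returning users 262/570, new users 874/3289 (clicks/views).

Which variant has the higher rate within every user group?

Power users: Control 43/78 = 55.1%, the redesign 205/312 = 65.7% → the redesign
Returning users: Control 274/714 = 38.4%, the redesign 262/570 = 46.0% → the redesign
New users: Control 315/1424 = 22.1%, the redesign 874/3289 = 26.6% → the redesign
The redesign has the higher rate in all 3 groups.

the redesign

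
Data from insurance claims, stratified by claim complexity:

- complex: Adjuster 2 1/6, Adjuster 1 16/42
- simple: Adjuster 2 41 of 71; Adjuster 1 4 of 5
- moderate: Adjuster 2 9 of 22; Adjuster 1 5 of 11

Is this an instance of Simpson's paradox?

Yes

Complex: Adjuster 2 1/6 = 16.7%, Adjuster 1 16/42 = 38.1% → Adjuster 1
Simple: Adjuster 2 41/71 = 57.7%, Adjuster 1 4/5 = 80.0% → Adjuster 1
Moderate: Adjuster 2 9/22 = 40.9%, Adjuster 1 5/11 = 45.5% → Adjuster 1
Overall: Adjuster 2 51/99 = 51.5%, Adjuster 1 25/58 = 43.1% → Adjuster 2
Adjuster 1 wins each claim group but Adjuster 2 wins overall — the comparison reverses. Adjuster 1's claims skew toward complex, which has a lower base rate.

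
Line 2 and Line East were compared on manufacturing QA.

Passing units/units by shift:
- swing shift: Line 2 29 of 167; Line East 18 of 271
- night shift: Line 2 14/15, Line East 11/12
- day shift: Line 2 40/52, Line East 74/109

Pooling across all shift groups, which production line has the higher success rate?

Swing shift: Line 2 29/167 = 17.4%, Line East 18/271 = 6.6% → Line 2
Night shift: Line 2 14/15 = 93.3%, Line East 11/12 = 91.7% → Line 2
Day shift: Line 2 40/52 = 76.9%, Line East 74/109 = 67.9% → Line 2
Overall: Line 2 83/234 = 35.5%, Line East 103/392 = 26.3% → Line 2

Line 2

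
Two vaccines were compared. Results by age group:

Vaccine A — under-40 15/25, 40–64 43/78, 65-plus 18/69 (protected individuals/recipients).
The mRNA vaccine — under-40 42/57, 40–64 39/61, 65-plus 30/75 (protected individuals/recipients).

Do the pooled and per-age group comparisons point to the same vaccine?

Under-40: Vaccine A 15/25 = 60.0%, the mRNA vaccine 42/57 = 73.7% → the mRNA vaccine
40–64: Vaccine A 43/78 = 55.1%, the mRNA vaccine 39/61 = 63.9% → the mRNA vaccine
65-plus: Vaccine A 18/69 = 26.1%, the mRNA vaccine 30/75 = 40.0% → the mRNA vaccine
Overall: Vaccine A 76/172 = 44.2%, the mRNA vaccine 111/193 = 57.5% → the mRNA vaccine
The mRNA vaccine wins overall and in every age group — no reversal.

Yes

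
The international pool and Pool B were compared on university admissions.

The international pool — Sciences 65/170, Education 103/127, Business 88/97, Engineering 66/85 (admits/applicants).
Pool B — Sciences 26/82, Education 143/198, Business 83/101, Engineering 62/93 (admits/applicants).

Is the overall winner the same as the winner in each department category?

Yes

Sciences: the international pool 65/170 = 38.2%, Pool B 26/82 = 31.7% → the international pool
Education: the international pool 103/127 = 81.1%, Pool B 143/198 = 72.2% → the international pool
Business: the international pool 88/97 = 90.7%, Pool B 83/101 = 82.2% → the international pool
Engineering: the international pool 66/85 = 77.6%, Pool B 62/93 = 66.7% → the international pool
Overall: the international pool 322/479 = 67.2%, Pool B 314/474 = 66.2% → the international pool
The international pool wins overall and in every department group — no reversal.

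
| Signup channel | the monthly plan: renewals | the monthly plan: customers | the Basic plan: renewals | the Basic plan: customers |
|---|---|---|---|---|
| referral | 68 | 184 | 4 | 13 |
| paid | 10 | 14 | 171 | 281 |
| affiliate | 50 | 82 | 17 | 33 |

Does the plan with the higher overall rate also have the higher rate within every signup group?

Referral: the monthly plan 68/184 = 37.0%, the Basic plan 4/13 = 30.8% → the monthly plan
Paid: the monthly plan 10/14 = 71.4%, the Basic plan 171/281 = 60.9% → the monthly plan
Affiliate: the monthly plan 50/82 = 61.0%, the Basic plan 17/33 = 51.5% → the monthly plan
Overall: the monthly plan 128/280 = 45.7%, the Basic plan 192/327 = 58.7% → the Basic plan
The monthly plan wins each signup group but the Basic plan wins overall — the comparison reverses. The monthly plan's customers skew toward referral, which has a lower base rate.

No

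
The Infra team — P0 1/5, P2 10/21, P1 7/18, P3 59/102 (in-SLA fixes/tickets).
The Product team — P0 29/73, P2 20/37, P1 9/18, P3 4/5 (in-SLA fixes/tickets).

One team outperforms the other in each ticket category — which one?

P0: the Infra team 1/5 = 20.0%, the Product team 29/73 = 39.7% → the Product team
P2: the Infra team 10/21 = 47.6%, the Product team 20/37 = 54.1% → the Product team
P1: the Infra team 7/18 = 38.9%, the Product team 9/18 = 50.0% → the Product team
P3: the Infra team 59/102 = 57.8%, the Product team 4/5 = 80.0% → the Product team
The Product team has the higher rate in all 4 groups.

the Product team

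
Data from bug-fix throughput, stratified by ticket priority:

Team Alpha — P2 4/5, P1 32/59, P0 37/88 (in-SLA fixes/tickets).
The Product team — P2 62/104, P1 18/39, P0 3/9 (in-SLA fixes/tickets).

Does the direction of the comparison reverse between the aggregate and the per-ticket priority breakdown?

Yes

P2: Team Alpha 4/5 = 80.0%, the Product team 62/104 = 59.6% → Team Alpha
P1: Team Alpha 32/59 = 54.2%, the Product team 18/39 = 46.2% → Team Alpha
P0: Team Alpha 37/88 = 42.0%, the Product team 3/9 = 33.3% → Team Alpha
Overall: Team Alpha 73/152 = 48.0%, the Product team 83/152 = 54.6% → the Product team
Team Alpha wins each ticket group but the Product team wins overall — the comparison reverses. Team Alpha's tickets skew toward P0, which has a lower base rate.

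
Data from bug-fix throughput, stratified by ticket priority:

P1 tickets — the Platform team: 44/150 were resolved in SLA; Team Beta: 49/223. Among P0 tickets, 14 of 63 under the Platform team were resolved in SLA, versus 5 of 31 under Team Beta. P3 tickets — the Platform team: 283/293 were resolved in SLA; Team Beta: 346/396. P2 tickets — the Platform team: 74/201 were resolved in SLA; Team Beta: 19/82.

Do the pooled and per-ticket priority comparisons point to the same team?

P1: the Platform team 44/150 = 29.3%, Team Beta 49/223 = 22.0% → the Platform team
P0: the Platform team 14/63 = 22.2%, Team Beta 5/31 = 16.1% → the Platform team
P3: the Platform team 283/293 = 96.6%, Team Beta 346/396 = 87.4% → the Platform team
P2: the Platform team 74/201 = 36.8%, Team Beta 19/82 = 23.2% → the Platform team
Overall: the Platform team 415/707 = 58.7%, Team Beta 419/732 = 57.2% → the Platform team
The Platform team wins overall and in every ticket group — no reversal.

Yes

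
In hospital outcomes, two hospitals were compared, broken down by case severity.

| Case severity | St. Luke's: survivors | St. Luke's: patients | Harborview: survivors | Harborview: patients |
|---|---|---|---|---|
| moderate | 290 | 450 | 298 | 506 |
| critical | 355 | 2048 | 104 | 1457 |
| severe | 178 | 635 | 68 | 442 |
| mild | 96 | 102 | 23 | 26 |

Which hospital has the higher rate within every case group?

Moderate: St. Luke's 290/450 = 64.4%, Harborview 298/506 = 58.9% → St. Luke's
Critical: St. Luke's 355/2048 = 17.3%, Harborview 104/1457 = 7.1% → St. Luke's
Severe: St. Luke's 178/635 = 28.0%, Harborview 68/442 = 15.4% → St. Luke's
Mild: St. Luke's 96/102 = 94.1%, Harborview 23/26 = 88.5% → St. Luke's
St. Luke's has the higher rate in all 4 groups.

St. Luke's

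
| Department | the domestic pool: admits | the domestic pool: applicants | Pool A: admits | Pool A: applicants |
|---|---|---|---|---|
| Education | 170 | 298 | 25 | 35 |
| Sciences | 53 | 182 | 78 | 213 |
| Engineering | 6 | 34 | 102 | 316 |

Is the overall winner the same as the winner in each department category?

No

Education: the domestic pool 170/298 = 57.0%, Pool A 25/35 = 71.4% → Pool A
Sciences: the domestic pool 53/182 = 29.1%, Pool A 78/213 = 36.6% → Pool A
Engineering: the domestic pool 6/34 = 17.6%, Pool A 102/316 = 32.3% → Pool A
Overall: the domestic pool 229/514 = 44.6%, Pool A 205/564 = 36.3% → the domestic pool
Pool A wins each department group but the domestic pool wins overall — the comparison reverses. Pool A's applicants skew toward Engineering, which has a lower base rate.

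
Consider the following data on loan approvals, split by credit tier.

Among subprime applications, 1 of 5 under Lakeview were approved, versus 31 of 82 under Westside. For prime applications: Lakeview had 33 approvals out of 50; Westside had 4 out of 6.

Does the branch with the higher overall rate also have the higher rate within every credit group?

No

Subprime: Lakeview 1/5 = 20.0%, Westside 31/82 = 37.8% → Westside
Prime: Lakeview 33/50 = 66.0%, Westside 4/6 = 66.7% → Westside
Overall: Lakeview 34/55 = 61.8%, Westside 35/88 = 39.8% → Lakeview
Westside wins each credit group but Lakeview wins overall — the comparison reverses. Westside's applications skew toward subprime, which has a lower base rate.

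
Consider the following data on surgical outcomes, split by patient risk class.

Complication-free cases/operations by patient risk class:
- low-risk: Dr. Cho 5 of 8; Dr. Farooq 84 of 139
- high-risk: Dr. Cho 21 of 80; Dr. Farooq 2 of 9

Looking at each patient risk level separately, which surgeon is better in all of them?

Low-risk: Dr. Cho 5/8 = 62.5%, Dr. Farooq 84/139 = 60.4% → Dr. Cho
High-risk: Dr. Cho 21/80 = 26.2%, Dr. Farooq 2/9 = 22.2% → Dr. Cho
Dr. Cho has the higher rate in both groups.

Dr. Cho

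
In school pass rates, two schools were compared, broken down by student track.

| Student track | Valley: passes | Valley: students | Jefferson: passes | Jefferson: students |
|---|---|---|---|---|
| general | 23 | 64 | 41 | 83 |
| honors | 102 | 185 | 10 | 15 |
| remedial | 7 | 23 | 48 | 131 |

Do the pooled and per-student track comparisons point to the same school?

General: Valley 23/64 = 35.9%, Jefferson 41/83 = 49.4% → Jefferson
Honors: Valley 102/185 = 55.1%, Jefferson 10/15 = 66.7% → Jefferson
Remedial: Valley 7/23 = 30.4%, Jefferson 48/131 = 36.6% → Jefferson
Overall: Valley 132/272 = 48.5%, Jefferson 99/229 = 43.2% → Valley
Jefferson wins each student group but Valley wins overall — the comparison reverses. Jefferson's students skew toward remedial, which has a lower base rate.

No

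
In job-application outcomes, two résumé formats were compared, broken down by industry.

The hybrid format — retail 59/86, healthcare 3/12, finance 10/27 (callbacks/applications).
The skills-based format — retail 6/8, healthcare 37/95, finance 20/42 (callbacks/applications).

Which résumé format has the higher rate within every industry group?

the skills-based format

Retail: the hybrid format 59/86 = 68.6%, the skills-based format 6/8 = 75.0% → the skills-based format
Healthcare: the hybrid format 3/12 = 25.0%, the skills-based format 37/95 = 38.9% → the skills-based format
Finance: the hybrid format 10/27 = 37.0%, the skills-based format 20/42 = 47.6% → the skills-based format
The skills-based format has the higher rate in all 3 groups.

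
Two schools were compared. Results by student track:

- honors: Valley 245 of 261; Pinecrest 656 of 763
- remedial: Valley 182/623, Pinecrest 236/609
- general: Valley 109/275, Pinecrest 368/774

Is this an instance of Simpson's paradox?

No

Honors: Valley 245/261 = 93.9%, Pinecrest 656/763 = 86.0% → Valley
Remedial: Valley 182/623 = 29.2%, Pinecrest 236/609 = 38.8% → Pinecrest
General: Valley 109/275 = 39.6%, Pinecrest 368/774 = 47.5% → Pinecrest
Overall: Valley 536/1159 = 46.2%, Pinecrest 1260/2146 = 58.7% → Pinecrest
Neither sweeps: Valley wins 1 of 3 groups, Pinecrest wins 2. Pinecrest wins overall but not every group — no Simpson reversal.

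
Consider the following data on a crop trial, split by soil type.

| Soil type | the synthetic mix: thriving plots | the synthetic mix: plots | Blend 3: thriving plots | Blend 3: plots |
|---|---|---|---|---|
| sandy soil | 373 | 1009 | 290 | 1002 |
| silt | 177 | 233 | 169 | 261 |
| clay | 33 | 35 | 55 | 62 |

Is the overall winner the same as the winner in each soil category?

Sandy soil: the synthetic mix 373/1009 = 37.0%, Blend 3 290/1002 = 28.9% → the synthetic mix
Silt: the synthetic mix 177/233 = 76.0%, Blend 3 169/261 = 64.8% → the synthetic mix
Clay: the synthetic mix 33/35 = 94.3%, Blend 3 55/62 = 88.7% → the synthetic mix
Overall: the synthetic mix 583/1277 = 45.7%, Blend 3 514/1325 = 38.8% → the synthetic mix
The synthetic mix wins overall and in every soil group — no reversal.

Yes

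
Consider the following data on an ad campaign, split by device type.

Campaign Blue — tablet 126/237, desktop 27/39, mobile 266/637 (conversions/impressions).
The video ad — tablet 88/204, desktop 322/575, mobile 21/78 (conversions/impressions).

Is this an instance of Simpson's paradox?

Tablet: Campaign Blue 126/237 = 53.2%, the video ad 88/204 = 43.1% → Campaign Blue
Desktop: Campaign Blue 27/39 = 69.2%, the video ad 322/575 = 56.0% → Campaign Blue
Mobile: Campaign Blue 266/637 = 41.8%, the video ad 21/78 = 26.9% → Campaign Blue
Overall: Campaign Blue 419/913 = 45.9%, the video ad 431/857 = 50.3% → the video ad
Campaign Blue wins each device group but the video ad wins overall — the comparison reverses. Campaign Blue's impressions skew toward mobile, which has a lower base rate.

Yes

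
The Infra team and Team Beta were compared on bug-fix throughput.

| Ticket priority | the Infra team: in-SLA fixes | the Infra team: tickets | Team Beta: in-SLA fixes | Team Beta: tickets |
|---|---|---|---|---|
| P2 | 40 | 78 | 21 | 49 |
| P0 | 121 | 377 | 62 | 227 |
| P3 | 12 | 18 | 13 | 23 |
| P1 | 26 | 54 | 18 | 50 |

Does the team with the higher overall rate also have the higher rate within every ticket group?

Yes

P2: the Infra team 40/78 = 51.3%, Team Beta 21/49 = 42.9% → the Infra team
P0: the Infra team 121/377 = 32.1%, Team Beta 62/227 = 27.3% → the Infra team
P3: the Infra team 12/18 = 66.7%, Team Beta 13/23 = 56.5% → the Infra team
P1: the Infra team 26/54 = 48.1%, Team Beta 18/50 = 36.0% → the Infra team
Overall: the Infra team 199/527 = 37.8%, Team Beta 114/349 = 32.7% → the Infra team
The Infra team wins overall and in every ticket group — no reversal.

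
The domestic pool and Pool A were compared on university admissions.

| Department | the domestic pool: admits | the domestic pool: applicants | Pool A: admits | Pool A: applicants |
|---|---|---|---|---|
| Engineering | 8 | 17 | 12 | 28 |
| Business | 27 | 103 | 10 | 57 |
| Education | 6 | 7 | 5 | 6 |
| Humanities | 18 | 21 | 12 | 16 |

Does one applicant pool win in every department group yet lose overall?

Engineering: the domestic pool 8/17 = 47.1%, Pool A 12/28 = 42.9% → the domestic pool
Business: the domestic pool 27/103 = 26.2%, Pool A 10/57 = 17.5% → the domestic pool
Education: the domestic pool 6/7 = 85.7%, Pool A 5/6 = 83.3% → the domestic pool
Humanities: the domestic pool 18/21 = 85.7%, Pool A 12/16 = 75.0% → the domestic pool
Overall: the domestic pool 59/148 = 39.9%, Pool A 39/107 = 36.4% → the domestic pool
The domestic pool wins overall and in every department group — no reversal.

No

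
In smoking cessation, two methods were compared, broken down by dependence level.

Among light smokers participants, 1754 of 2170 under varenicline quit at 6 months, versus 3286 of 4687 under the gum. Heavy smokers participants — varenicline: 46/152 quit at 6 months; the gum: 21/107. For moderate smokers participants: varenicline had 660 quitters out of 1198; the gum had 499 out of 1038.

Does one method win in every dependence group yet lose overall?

No

Light smokers: varenicline 1754/2170 = 80.8%, the gum 3286/4687 = 70.1% → varenicline
Heavy smokers: varenicline 46/152 = 30.3%, the gum 21/107 = 19.6% → varenicline
Moderate smokers: varenicline 660/1198 = 55.1%, the gum 499/1038 = 48.1% → varenicline
Overall: varenicline 2460/3520 = 69.9%, the gum 3806/5832 = 65.3% → varenicline
Varenicline wins overall and in every dependence group — no reversal.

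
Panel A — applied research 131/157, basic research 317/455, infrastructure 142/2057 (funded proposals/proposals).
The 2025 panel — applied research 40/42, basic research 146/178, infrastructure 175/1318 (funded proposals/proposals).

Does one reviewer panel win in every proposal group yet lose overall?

Applied research: Panel A 131/157 = 83.4%, the 2025 panel 40/42 = 95.2% → the 2025 panel
Basic research: Panel A 317/455 = 69.7%, the 2025 panel 146/178 = 82.0% → the 2025 panel
Infrastructure: Panel A 142/2057 = 6.9%, the 2025 panel 175/1318 = 13.3% → the 2025 panel
Overall: Panel A 590/2669 = 22.1%, the 2025 panel 361/1538 = 23.5% → the 2025 panel
The 2025 panel wins overall and in every proposal group — no reversal.

No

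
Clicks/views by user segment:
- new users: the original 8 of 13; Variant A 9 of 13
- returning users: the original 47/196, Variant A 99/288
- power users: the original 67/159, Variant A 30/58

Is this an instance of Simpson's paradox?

No

New users: the original 8/13 = 61.5%, Variant A 9/13 = 69.2% → Variant A
Returning users: the original 47/196 = 24.0%, Variant A 99/288 = 34.4% → Variant A
Power users: the original 67/159 = 42.1%, Variant A 30/58 = 51.7% → Variant A
Overall: the original 122/368 = 33.2%, Variant A 138/359 = 38.4% → Variant A
Variant A wins overall and in every user group — no reversal.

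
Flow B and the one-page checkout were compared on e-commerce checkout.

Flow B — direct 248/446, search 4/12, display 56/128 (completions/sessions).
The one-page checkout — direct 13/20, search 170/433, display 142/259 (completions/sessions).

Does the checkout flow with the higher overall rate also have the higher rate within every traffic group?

No

Direct: Flow B 248/446 = 55.6%, the one-page checkout 13/20 = 65.0% → the one-page checkout
Search: Flow B 4/12 = 33.3%, the one-page checkout 170/433 = 39.3% → the one-page checkout
Display: Flow B 56/128 = 43.8%, the one-page checkout 142/259 = 54.8% → the one-page checkout
Overall: Flow B 308/586 = 52.6%, the one-page checkout 325/712 = 45.6% → Flow B
The one-page checkout wins each traffic group but Flow B wins overall — the comparison reverses. The one-page checkout's sessions skew toward search, which has a lower base rate.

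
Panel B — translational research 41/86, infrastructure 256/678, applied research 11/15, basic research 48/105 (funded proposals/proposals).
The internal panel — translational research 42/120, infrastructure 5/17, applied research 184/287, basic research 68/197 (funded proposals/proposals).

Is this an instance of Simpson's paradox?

Yes

Translational research: Panel B 41/86 = 47.7%, the internal panel 42/120 = 35.0% → Panel B
Infrastructure: Panel B 256/678 = 37.8%, the internal panel 5/17 = 29.4% → Panel B
Applied research: Panel B 11/15 = 73.3%, the internal panel 184/287 = 64.1% → Panel B
Basic research: Panel B 48/105 = 45.7%, the internal panel 68/197 = 34.5% → Panel B
Overall: Panel B 356/884 = 40.3%, the internal panel 299/621 = 48.1% → the internal panel
Panel B wins each proposal group but the internal panel wins overall — the comparison reverses. Panel B's proposals skew toward infrastructure, which has a lower base rate.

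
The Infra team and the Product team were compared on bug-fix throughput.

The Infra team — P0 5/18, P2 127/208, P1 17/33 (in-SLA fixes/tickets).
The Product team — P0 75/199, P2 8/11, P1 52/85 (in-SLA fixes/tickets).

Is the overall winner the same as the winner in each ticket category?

No

P0: the Infra team 5/18 = 27.8%, the Product team 75/199 = 37.7% → the Product team
P2: the Infra team 127/208 = 61.1%, the Product team 8/11 = 72.7% → the Product team
P1: the Infra team 17/33 = 51.5%, the Product team 52/85 = 61.2% → the Product team
Overall: the Infra team 149/259 = 57.5%, the Product team 135/295 = 45.8% → the Infra team
The Product team wins each ticket group but the Infra team wins overall — the comparison reverses. The Product team's tickets skew toward P0, which has a lower base rate.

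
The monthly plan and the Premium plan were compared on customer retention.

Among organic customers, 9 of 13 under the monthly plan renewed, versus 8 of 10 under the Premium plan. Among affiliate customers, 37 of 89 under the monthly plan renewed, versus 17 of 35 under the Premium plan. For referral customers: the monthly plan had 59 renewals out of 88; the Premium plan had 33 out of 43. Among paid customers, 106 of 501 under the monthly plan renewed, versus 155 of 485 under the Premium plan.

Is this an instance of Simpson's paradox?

Organic: the monthly plan 9/13 = 69.2%, the Premium plan 8/10 = 80.0% → the Premium plan
Affiliate: the monthly plan 37/89 = 41.6%, the Premium plan 17/35 = 48.6% → the Premium plan
Referral: the monthly plan 59/88 = 67.0%, the Premium plan 33/43 = 76.7% → the Premium plan
Paid: the monthly plan 106/501 = 21.2%, the Premium plan 155/485 = 32.0% → the Premium plan
Overall: the monthly plan 211/691 = 30.5%, the Premium plan 213/573 = 37.2% → the Premium plan
The Premium plan wins overall and in every signup group — no reversal.

No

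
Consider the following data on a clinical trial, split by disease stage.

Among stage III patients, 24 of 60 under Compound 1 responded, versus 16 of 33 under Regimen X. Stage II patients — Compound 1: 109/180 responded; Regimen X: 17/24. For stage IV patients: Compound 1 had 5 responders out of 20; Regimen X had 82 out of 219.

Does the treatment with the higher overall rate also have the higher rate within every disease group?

No

Stage III: Compound 1 24/60 = 40.0%, Regimen X 16/33 = 48.5% → Regimen X
Stage II: Compound 1 109/180 = 60.6%, Regimen X 17/24 = 70.8% → Regimen X
Stage IV: Compound 1 5/20 = 25.0%, Regimen X 82/219 = 37.4% → Regimen X
Overall: Compound 1 138/260 = 53.1%, Regimen X 115/276 = 41.7% → Compound 1
Regimen X wins each disease group but Compound 1 wins overall — the comparison reverses. Regimen X's patients skew toward stage IV, which has a lower base rate.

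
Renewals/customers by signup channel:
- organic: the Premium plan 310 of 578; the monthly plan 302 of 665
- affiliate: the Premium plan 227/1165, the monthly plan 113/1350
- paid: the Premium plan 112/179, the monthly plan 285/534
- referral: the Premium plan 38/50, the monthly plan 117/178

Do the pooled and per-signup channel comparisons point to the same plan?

Yes

Organic: the Premium plan 310/578 = 53.6%, the monthly plan 302/665 = 45.4% → the Premium plan
Affiliate: the Premium plan 227/1165 = 19.5%, the monthly plan 113/1350 = 8.4% → the Premium plan
Paid: the Premium plan 112/179 = 62.6%, the monthly plan 285/534 = 53.4% → the Premium plan
Referral: the Premium plan 38/50 = 76.0%, the monthly plan 117/178 = 65.7% → the Premium plan
Overall: the Premium plan 687/1972 = 34.8%, the monthly plan 817/2727 = 30.0% → the Premium plan
The Premium plan wins overall and in every signup group — no reversal.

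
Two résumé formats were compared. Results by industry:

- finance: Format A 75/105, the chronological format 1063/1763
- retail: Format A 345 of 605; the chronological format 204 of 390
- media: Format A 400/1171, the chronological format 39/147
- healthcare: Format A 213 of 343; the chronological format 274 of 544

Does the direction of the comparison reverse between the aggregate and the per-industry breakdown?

Yes

Finance: Format A 75/105 = 71.4%, the chronological format 1063/1763 = 60.3% → Format A
Retail: Format A 345/605 = 57.0%, the chronological format 204/390 = 52.3% → Format A
Media: Format A 400/1171 = 34.2%, the chronological format 39/147 = 26.5% → Format A
Healthcare: Format A 213/343 = 62.1%, the chronological format 274/544 = 50.4% → Format A
Overall: Format A 1033/2224 = 46.4%, the chronological format 1580/2844 = 55.6% → the chronological format
Format A wins each industry group but the chronological format wins overall — the comparison reverses. Format A's applications skew toward media, which has a lower base rate.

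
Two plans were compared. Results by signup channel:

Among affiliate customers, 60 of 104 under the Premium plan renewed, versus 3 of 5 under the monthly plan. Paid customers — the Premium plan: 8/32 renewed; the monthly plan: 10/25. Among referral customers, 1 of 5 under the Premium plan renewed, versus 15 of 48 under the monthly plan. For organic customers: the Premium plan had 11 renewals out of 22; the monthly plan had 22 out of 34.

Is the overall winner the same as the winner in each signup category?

No

Affiliate: the Premium plan 60/104 = 57.7%, the monthly plan 3/5 = 60.0% → the monthly plan
Paid: the Premium plan 8/32 = 25.0%, the monthly plan 10/25 = 40.0% → the monthly plan
Referral: the Premium plan 1/5 = 20.0%, the monthly plan 15/48 = 31.2% → the monthly plan
Organic: the Premium plan 11/22 = 50.0%, the monthly plan 22/34 = 64.7% → the monthly plan
Overall: the Premium plan 80/163 = 49.1%, the monthly plan 50/112 = 44.6% → the Premium plan
The monthly plan wins each signup group but the Premium plan wins overall — the comparison reverses. The monthly plan's customers skew toward referral, which has a lower base rate.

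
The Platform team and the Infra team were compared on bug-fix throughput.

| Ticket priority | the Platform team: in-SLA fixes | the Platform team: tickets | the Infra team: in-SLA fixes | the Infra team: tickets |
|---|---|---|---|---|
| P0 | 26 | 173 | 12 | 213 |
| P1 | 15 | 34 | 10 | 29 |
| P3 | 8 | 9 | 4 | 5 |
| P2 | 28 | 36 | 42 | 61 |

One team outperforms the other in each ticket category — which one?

the Platform team

P0: the Platform team 26/173 = 15.0%, the Infra team 12/213 = 5.6% → the Platform team
P1: the Platform team 15/34 = 44.1%, the Infra team 10/29 = 34.5% → the Platform team
P3: the Platform team 8/9 = 88.9%, the Infra team 4/5 = 80.0% → the Platform team
P2: the Platform team 28/36 = 77.8%, the Infra team 42/61 = 68.9% → the Platform team
The Platform team has the higher rate in all 4 groups.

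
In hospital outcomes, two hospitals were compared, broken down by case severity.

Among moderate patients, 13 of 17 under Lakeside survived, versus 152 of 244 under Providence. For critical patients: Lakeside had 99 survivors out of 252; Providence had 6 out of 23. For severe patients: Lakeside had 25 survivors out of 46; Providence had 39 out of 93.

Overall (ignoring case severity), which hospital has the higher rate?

Providence

Moderate: Lakeside 13/17 = 76.5%, Providence 152/244 = 62.3% → Lakeside
Critical: Lakeside 99/252 = 39.3%, Providence 6/23 = 26.1% → Lakeside
Severe: Lakeside 25/46 = 54.3%, Providence 39/93 = 41.9% → Lakeside
Overall: Lakeside 137/315 = 43.5%, Providence 197/360 = 54.7% → Providence
(Lakeside wins every case group but Providence wins overall — Lakeside's patients skew toward the low-rate critical group.)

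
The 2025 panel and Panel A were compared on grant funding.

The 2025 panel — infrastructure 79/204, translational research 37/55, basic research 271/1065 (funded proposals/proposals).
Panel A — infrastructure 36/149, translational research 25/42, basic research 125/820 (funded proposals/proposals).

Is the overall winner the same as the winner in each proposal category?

Infrastructure: the 2025 panel 79/204 = 38.7%, Panel A 36/149 = 24.2% → the 2025 panel
Translational research: the 2025 panel 37/55 = 67.3%, Panel A 25/42 = 59.5% → the 2025 panel
Basic research: the 2025 panel 271/1065 = 25.4%, Panel A 125/820 = 15.2% → the 2025 panel
Overall: the 2025 panel 387/1324 = 29.2%, Panel A 186/1011 = 18.4% → the 2025 panel
The 2025 panel wins overall and in every proposal group — no reversal.

Yes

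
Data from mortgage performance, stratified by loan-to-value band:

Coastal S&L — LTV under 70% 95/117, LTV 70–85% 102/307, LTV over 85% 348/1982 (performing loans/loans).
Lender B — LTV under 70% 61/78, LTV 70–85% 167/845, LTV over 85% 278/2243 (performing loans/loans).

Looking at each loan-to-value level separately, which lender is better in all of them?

LTV under 70%: Coastal S&L 95/117 = 81.2%, Lender B 61/78 = 78.2% → Coastal S&L
LTV 70–85%: Coastal S&L 102/307 = 33.2%, Lender B 167/845 = 19.8% → Coastal S&L
LTV over 85%: Coastal S&L 348/1982 = 17.6%, Lender B 278/2243 = 12.4% → Coastal S&L
Coastal S&L has the higher rate in all 3 groups.

Coastal S&L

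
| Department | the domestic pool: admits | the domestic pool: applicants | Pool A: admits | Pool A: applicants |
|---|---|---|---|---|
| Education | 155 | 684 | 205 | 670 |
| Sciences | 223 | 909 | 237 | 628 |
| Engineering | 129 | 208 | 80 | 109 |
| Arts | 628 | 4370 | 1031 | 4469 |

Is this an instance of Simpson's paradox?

Education: the domestic pool 155/684 = 22.7%, Pool A 205/670 = 30.6% → Pool A
Sciences: the domestic pool 223/909 = 24.5%, Pool A 237/628 = 37.7% → Pool A
Engineering: the domestic pool 129/208 = 62.0%, Pool A 80/109 = 73.4% → Pool A
Arts: the domestic pool 628/4370 = 14.4%, Pool A 1031/4469 = 23.1% → Pool A
Overall: the domestic pool 1135/6171 = 18.4%, Pool A 1553/5876 = 26.4% → Pool A
Pool A wins overall and in every department group — no reversal.

No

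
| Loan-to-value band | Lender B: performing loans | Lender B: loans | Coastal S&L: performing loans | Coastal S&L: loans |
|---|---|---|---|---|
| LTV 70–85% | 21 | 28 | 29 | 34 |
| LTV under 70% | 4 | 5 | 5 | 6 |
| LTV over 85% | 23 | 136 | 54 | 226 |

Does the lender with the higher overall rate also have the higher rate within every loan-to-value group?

Yes

LTV 70–85%: Lender B 21/28 = 75.0%, Coastal S&L 29/34 = 85.3% → Coastal S&L
LTV under 70%: Lender B 4/5 = 80.0%, Coastal S&L 5/6 = 83.3% → Coastal S&L
LTV over 85%: Lender B 23/136 = 16.9%, Coastal S&L 54/226 = 23.9% → Coastal S&L
Overall: Lender B 48/169 = 28.4%, Coastal S&L 88/266 = 33.1% → Coastal S&L
Coastal S&L wins overall and in every loan-to-value group — no reversal.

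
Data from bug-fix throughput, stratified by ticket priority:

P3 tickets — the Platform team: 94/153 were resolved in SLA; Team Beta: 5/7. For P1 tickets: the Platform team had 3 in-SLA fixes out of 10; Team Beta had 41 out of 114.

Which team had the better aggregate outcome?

P3: the Platform team 94/153 = 61.4%, Team Beta 5/7 = 71.4% → Team Beta
P1: the Platform team 3/10 = 30.0%, Team Beta 41/114 = 36.0% → Team Beta
Overall: the Platform team 97/163 = 59.5%, Team Beta 46/121 = 38.0% → the Platform team
(Team Beta wins every ticket group but the Platform team wins overall — Team Beta's tickets skew toward the low-rate P1 group.)

the Platform team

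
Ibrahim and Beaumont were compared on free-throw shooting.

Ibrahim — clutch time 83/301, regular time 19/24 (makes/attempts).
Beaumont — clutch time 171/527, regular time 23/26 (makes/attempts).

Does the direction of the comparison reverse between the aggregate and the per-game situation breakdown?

No

Clutch time: Ibrahim 83/301 = 27.6%, Beaumont 171/527 = 32.4% → Beaumont
Regular time: Ibrahim 19/24 = 79.2%, Beaumont 23/26 = 88.5% → Beaumont
Overall: Ibrahim 102/325 = 31.4%, Beaumont 194/553 = 35.1% → Beaumont
Beaumont wins overall and in every game group — no reversal.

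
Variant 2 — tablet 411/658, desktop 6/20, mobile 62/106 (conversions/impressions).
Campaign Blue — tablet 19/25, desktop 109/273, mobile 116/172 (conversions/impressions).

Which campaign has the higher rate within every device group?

Campaign Blue

Tablet: Variant 2 411/658 = 62.5%, Campaign Blue 19/25 = 76.0% → Campaign Blue
Desktop: Variant 2 6/20 = 30.0%, Campaign Blue 109/273 = 39.9% → Campaign Blue
Mobile: Variant 2 62/106 = 58.5%, Campaign Blue 116/172 = 67.4% → Campaign Blue
Campaign Blue has the higher rate in all 3 groups.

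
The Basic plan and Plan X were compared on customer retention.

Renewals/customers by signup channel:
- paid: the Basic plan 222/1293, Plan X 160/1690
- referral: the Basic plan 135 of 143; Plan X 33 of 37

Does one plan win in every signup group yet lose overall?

No

Paid: the Basic plan 222/1293 = 17.2%, Plan X 160/1690 = 9.5% → the Basic plan
Referral: the Basic plan 135/143 = 94.4%, Plan X 33/37 = 89.2% → the Basic plan
Overall: the Basic plan 357/1436 = 24.9%, Plan X 193/1727 = 11.2% → the Basic plan
The Basic plan wins overall and in every signup group — no reversal.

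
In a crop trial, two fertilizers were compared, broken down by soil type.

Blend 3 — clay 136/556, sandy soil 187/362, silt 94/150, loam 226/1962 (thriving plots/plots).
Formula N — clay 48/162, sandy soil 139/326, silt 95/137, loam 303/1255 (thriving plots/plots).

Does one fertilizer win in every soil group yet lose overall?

Clay: Blend 3 136/556 = 24.5%, Formula N 48/162 = 29.6% → Formula N
Sandy soil: Blend 3 187/362 = 51.7%, Formula N 139/326 = 42.6% → Blend 3
Silt: Blend 3 94/150 = 62.7%, Formula N 95/137 = 69.3% → Formula N
Loam: Blend 3 226/1962 = 11.5%, Formula N 303/1255 = 24.1% → Formula N
Overall: Blend 3 643/3030 = 21.2%, Formula N 585/1880 = 31.1% → Formula N
Neither sweeps: Blend 3 wins 1 of 4 groups, Formula N wins 3. Formula N wins overall but not every group — no Simpson reversal.

No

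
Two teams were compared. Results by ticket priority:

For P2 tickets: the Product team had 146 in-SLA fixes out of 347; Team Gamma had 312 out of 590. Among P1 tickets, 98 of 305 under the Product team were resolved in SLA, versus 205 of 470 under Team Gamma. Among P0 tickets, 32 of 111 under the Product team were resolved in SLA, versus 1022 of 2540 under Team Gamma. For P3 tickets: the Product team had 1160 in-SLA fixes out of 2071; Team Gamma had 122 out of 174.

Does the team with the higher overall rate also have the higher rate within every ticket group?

No

P2: the Product team 146/347 = 42.1%, Team Gamma 312/590 = 52.9% → Team Gamma
P1: the Product team 98/305 = 32.1%, Team Gamma 205/470 = 43.6% → Team Gamma
P0: the Product team 32/111 = 28.8%, Team Gamma 1022/2540 = 40.2% → Team Gamma
P3: the Product team 1160/2071 = 56.0%, Team Gamma 122/174 = 70.1% → Team Gamma
Overall: the Product team 1436/2834 = 50.7%, Team Gamma 1661/3774 = 44.0% → the Product team
Team Gamma wins each ticket group but the Product team wins overall — the comparison reverses. Team Gamma's tickets skew toward P0, which has a lower base rate.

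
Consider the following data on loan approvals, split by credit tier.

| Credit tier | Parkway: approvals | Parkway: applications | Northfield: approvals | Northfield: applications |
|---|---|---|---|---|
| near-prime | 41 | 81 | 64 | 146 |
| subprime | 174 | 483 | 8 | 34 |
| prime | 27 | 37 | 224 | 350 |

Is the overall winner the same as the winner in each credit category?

No

Near-prime: Parkway 41/81 = 50.6%, Northfield 64/146 = 43.8% → Parkway
Subprime: Parkway 174/483 = 36.0%, Northfield 8/34 = 23.5% → Parkway
Prime: Parkway 27/37 = 73.0%, Northfield 224/350 = 64.0% → Parkway
Overall: Parkway 242/601 = 40.3%, Northfield 296/530 = 55.8% → Northfield
Parkway wins each credit group but Northfield wins overall — the comparison reverses. Parkway's applications skew toward subprime, which has a lower base rate.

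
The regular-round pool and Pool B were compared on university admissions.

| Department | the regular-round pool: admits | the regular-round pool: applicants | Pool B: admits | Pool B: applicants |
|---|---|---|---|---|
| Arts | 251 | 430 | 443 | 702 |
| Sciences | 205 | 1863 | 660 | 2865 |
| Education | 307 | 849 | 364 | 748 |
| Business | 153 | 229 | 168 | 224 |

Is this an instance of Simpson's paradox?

No

Arts: the regular-round pool 251/430 = 58.4%, Pool B 443/702 = 63.1% → Pool B
Sciences: the regular-round pool 205/1863 = 11.0%, Pool B 660/2865 = 23.0% → Pool B
Education: the regular-round pool 307/849 = 36.2%, Pool B 364/748 = 48.7% → Pool B
Business: the regular-round pool 153/229 = 66.8%, Pool B 168/224 = 75.0% → Pool B
Overall: the regular-round pool 916/3371 = 27.2%, Pool B 1635/4539 = 36.0% → Pool B
Pool B wins overall and in every department group — no reversal.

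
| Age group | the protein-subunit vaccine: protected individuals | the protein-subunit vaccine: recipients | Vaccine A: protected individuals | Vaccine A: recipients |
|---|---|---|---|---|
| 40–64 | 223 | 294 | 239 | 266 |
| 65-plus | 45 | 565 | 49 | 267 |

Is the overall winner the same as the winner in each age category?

Yes

40–64: the protein-subunit vaccine 223/294 = 75.9%, Vaccine A 239/266 = 89.8% → Vaccine A
65-plus: the protein-subunit vaccine 45/565 = 8.0%, Vaccine A 49/267 = 18.4% → Vaccine A
Overall: the protein-subunit vaccine 268/859 = 31.2%, Vaccine A 288/533 = 54.0% → Vaccine A
Vaccine A wins overall and in every age group — no reversal.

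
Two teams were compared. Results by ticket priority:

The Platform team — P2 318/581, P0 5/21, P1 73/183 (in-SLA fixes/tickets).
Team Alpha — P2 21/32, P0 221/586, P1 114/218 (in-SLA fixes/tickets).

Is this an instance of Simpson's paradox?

P2: the Platform team 318/581 = 54.7%, Team Alpha 21/32 = 65.6% → Team Alpha
P0: the Platform team 5/21 = 23.8%, Team Alpha 221/586 = 37.7% → Team Alpha
P1: the Platform team 73/183 = 39.9%, Team Alpha 114/218 = 52.3% → Team Alpha
Overall: the Platform team 396/785 = 50.4%, Team Alpha 356/836 = 42.6% → the Platform team
Team Alpha wins each ticket group but the Platform team wins overall — the comparison reverses. Team Alpha's tickets skew toward P0, which has a lower base rate.

Yes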